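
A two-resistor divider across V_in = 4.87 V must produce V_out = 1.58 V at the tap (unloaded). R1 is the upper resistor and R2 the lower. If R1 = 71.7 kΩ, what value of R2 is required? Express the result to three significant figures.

R2 ≈ 34.4 kΩ

V_out/V_in = R2/(R1+R2) = 0.3244.
R2 = R1 · 0.3244/(1 − 0.3244) = 34.43 kΩ.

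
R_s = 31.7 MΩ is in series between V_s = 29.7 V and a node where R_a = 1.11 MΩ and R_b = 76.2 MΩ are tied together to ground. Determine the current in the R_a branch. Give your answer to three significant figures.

I ≈ 0.893 µA

Combine the parallel branches: R_p = (1/1.11 + 1/76.2)⁻¹ = 1.094 MΩ.
V_A = 29.7 × 1.094/32.79 = 0.9908 V.
Branch current I = V_A/R_a = 0.9908/1.11 = 0.8926 µA.
(Check via current divider: I_total = 0.9057 µA; share G_k/ΣG = 0.9856 → same result.)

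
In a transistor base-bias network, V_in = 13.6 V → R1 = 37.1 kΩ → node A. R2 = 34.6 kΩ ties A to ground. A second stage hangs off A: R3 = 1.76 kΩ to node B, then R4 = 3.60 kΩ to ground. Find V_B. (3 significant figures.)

V_B ≈ 1.02 V

The second stage (R3 + R4 = 5.360 kΩ) loads node A in parallel with R2.
Effective lower resistance at A: R2 ‖ 5.360 = 4.641 kΩ.
V_A = 13.6 × 4.641/(37.1 + 4.641) = 1.512 V.
Then the unloaded second divider: V_B = V_A × R4/(R3+R4) = 1.512 × 0.6716 = 1.016 V.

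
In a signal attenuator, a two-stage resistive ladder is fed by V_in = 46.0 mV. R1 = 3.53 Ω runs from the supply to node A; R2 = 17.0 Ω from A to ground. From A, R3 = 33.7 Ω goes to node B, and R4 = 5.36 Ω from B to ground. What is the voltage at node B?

Node A sees R2 in parallel with the series input of stage 2, R3 + R4 = 39.06 Ω.
Effective lower resistance at A: R2 ‖ 39.06 = 11.84 Ω.
So V_A = 46.0 × 0.7704 = 35.44 mV.
Stage 2 is unloaded, so V_B = V_A · R4/(R3+R4) = 35.44 × 5.36/39.06 = 4.863 mV.

V_B ≈ 4.86 mV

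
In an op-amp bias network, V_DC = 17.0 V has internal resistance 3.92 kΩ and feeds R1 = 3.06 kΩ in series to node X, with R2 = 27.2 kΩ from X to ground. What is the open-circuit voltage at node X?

V_th ≈ 13.5 V

R1' = 3.92 + 3.06 = 6.980 kΩ (source resistance + R1).
Open-circuit (no load on X): V_th = V_DC · R2/(R1' + R2) = 17.0 × 27.2/(6.980 + 27.2) = 13.53 V.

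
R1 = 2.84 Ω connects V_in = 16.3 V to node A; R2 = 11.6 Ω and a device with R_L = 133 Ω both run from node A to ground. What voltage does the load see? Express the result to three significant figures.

V_out ≈ 12.9 V

First combine the lower leg with the load: R2 ‖ R_L = 10.67 Ω.
Voltage divider with the loaded lower leg: V_out = 16.3 × 10.67/(2.84 + 10.67) = 16.3 × 0.7898 = 12.87 V.
(Unloaded it would be 13.1 V; the load pulls it down.)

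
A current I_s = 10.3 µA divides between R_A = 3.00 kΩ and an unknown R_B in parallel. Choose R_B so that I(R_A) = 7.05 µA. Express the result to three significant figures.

R_B ≈ 6.51 kΩ

Two-branch current divider: I_A = I_s · R_B/(R_A + R_B).
7.05/10.3 = R_B/(R_A + R_B) → R_B = R_A · (0.6845)/(1 − 0.6845) = 3.00 × 2.169 = 6.508 kΩ.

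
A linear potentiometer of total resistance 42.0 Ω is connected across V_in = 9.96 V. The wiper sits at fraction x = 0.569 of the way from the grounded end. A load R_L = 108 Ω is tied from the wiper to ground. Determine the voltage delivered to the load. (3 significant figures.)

Split the track: R_lower = x·R_p = 23.90 Ω, R_upper = (1−x)·R_p = 18.10 Ω.
(x·R_p) ‖ R_L = 19.57 Ω.
V_out = 9.96 × 19.57/(18.10 + 19.57) = 5.174 V.

V_out ≈ 5.17 V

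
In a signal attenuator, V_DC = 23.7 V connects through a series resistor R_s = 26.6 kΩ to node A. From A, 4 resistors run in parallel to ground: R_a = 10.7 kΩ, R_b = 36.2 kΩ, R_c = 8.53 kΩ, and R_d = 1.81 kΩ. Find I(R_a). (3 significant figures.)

Combine the parallel branches: R_p = (1/10.7 + 1/36.2 + 1/8.53 + 1/1.81)⁻¹ = 1.265 kΩ.
Node voltage V_A = V_DC · R_p/(R_s + R_p) = 23.7 × 0.04538 = 1.076 V.
I(R_a) = V_A / R_a = 1.076/10.7 = 0.1005 mA.

I ≈ 0.101 mA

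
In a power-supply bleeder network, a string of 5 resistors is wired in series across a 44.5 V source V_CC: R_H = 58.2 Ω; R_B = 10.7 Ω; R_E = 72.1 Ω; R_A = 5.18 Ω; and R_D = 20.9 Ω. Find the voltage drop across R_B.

Series total: ΣR = 58.2 + 10.7 + 72.1 + 5.18 + 20.9 = 167.1 Ω.
Voltage divider: V = V_CC · (10.70 / 167.1) = 44.5 × 0.06404 = 2.850 V.

V ≈ 2.85 V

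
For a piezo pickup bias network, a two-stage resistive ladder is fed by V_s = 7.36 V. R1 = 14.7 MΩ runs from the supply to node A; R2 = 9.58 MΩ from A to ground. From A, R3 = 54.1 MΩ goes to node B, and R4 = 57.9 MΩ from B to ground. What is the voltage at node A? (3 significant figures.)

Node A sees R2 in parallel with the series input of stage 2, R3 + R4 = 112.0 MΩ.
Effective lower resistance at A: R2 ‖ 112.0 = 8.825 MΩ.
So V_A = 7.36 × 0.3751 = 2.761 V.

V_A ≈ 2.76 V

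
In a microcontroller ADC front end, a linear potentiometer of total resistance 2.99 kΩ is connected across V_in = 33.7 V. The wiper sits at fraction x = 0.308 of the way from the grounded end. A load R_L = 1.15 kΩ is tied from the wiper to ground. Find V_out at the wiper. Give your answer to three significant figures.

Split the track: R_lower = x·R_p = 0.9209 kΩ, R_upper = (1−x)·R_p = 2.069 kΩ.
(x·R_p) ‖ R_L = 0.5114 kΩ.
Then V_out = V_in · 0.5114/(2.069 + 0.5114) = 6.679 V.

V_out ≈ 6.68 V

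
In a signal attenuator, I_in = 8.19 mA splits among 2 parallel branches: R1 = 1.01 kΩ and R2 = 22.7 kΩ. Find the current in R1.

I ≈ 7.84 mA

With just two branches, the current splits inversely with resistance.
So I = 8.19 × 22.7/23.71 = 7.841 mA.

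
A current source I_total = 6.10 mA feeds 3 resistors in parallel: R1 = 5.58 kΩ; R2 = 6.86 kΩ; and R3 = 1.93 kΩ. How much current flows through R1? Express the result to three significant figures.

Conductances: ΣG = 1/5.58 + 1/6.86 + 1/1.93 = 0.8431 (1/kΩ).
By the current-divider rule, I = I_total · G_k/ΣG = 6.10 × 0.2126 = 1.297 mA.

I ≈ 1.30 mA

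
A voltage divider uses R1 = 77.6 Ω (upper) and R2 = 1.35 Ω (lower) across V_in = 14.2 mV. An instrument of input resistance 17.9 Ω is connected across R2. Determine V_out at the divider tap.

First combine the lower leg with the load: R2 ‖ R_L = 1.255 Ω.
Voltage divider with the loaded lower leg: V_out = 14.2 × 1.255/(77.6 + 1.255) = 14.2 × 0.01592 = 0.2261 mV.

V_out ≈ 0.226 mV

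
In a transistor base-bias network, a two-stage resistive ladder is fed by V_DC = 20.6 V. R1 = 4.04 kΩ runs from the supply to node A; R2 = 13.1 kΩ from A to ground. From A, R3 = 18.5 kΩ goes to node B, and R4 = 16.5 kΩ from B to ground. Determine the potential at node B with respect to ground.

V_B ≈ 6.82 V

Looking into the second stage from A: R3 + R4 = 35.00 kΩ appears in parallel with R2.
Effective lower resistance at A: R2 ‖ 35.00 = 9.532 kΩ.
V_A = 20.6 × 9.532/(4.04 + 9.532) = 14.47 V.
V_B = V_A × 0.4714 = 6.821 V.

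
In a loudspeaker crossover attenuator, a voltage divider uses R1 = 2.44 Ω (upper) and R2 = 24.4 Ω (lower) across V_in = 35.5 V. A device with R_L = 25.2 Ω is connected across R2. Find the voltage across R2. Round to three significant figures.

R2 ‖ R_L = (24.4 × 25.2)/(24.4 + 25.2) = 12.40 Ω.
Now apply the divider: V_out = 35.5 × 0.8355 = 29.66 V.
(Unloaded it would be 32.3 V; the load pulls it down.)

V_out ≈ 29.7 V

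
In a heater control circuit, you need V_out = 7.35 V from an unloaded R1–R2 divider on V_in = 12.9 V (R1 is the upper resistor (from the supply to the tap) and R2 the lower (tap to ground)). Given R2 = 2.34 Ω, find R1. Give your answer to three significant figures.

The divider ratio is R2/(R1+R2) = 7.35/12.9 = 0.5698.
R1 = R2·(1/k − 1) = 2.34 × 0.7551 = 1.767 Ω.

R1 ≈ 1.77 Ω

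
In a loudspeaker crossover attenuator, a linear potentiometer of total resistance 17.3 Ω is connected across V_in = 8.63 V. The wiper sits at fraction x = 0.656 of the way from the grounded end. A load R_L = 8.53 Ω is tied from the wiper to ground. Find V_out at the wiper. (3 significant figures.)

Lower segment x·R_p = 11.35 Ω; upper segment (1−x)·R_p = 5.951 Ω.
R_L loads the lower segment: effective lower R = 4.870 Ω.
Loaded-divider output: V_out = 8.63 × 0.4500 = 3.884 V.
(Unloaded: V_out = x·V_in = 5.66 V.)

V_out ≈ 3.88 V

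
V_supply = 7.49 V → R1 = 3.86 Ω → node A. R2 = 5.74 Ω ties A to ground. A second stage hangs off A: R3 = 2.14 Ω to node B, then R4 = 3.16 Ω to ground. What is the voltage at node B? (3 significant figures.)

V_B ≈ 1.86 V

The second stage (R3 + R4 = 5.300 Ω) loads node A in parallel with R2.
R2 ‖ (R3+R4) = 2.756 Ω.
V_A = 7.49 × 2.756/(3.86 + 2.756) = 3.120 V.
V_B = V_A × 0.5962 = 1.860 V.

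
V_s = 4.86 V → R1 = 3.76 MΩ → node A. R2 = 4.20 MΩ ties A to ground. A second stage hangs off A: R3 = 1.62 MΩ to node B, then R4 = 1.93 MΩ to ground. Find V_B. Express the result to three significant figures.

V_B ≈ 0.894 V

The second stage (R3 + R4 = 3.550 MΩ) loads node A in parallel with R2.
R2 ‖ (R3+R4) = 1.924 MΩ.
First divider: V_A = V_s · 1.924/(3.76 + 1.924) = 1.645 V.
Stage 2 is unloaded, so V_B = V_A · R4/(R3+R4) = 1.645 × 1.93/3.550 = 0.8943 V.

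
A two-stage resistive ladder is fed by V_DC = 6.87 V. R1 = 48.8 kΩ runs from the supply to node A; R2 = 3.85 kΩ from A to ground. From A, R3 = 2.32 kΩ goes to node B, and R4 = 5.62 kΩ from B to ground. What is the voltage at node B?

V_B ≈ 0.245 V

The second stage (R3 + R4 = 7.940 kΩ) loads node A in parallel with R2.
Effective lower resistance at A: R2 ‖ 7.940 = 2.593 kΩ.
V_A = 6.87 × 2.593/(48.8 + 2.593) = 0.3466 V.
Then the unloaded second divider: V_B = V_A × R4/(R3+R4) = 0.3466 × 0.7078 = 0.2453 V.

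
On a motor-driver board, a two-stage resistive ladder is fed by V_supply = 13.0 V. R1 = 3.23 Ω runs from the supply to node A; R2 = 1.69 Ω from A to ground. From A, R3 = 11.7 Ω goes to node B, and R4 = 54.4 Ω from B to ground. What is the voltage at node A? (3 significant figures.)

V_A ≈ 4.39 V

Looking into the second stage from A: R3 + R4 = 66.10 Ω appears in parallel with R2.
Effective lower resistance at A: R2 ‖ 66.10 = 1.648 Ω.
First divider: V_A = V_supply · 1.648/(3.23 + 1.648) = 4.392 V.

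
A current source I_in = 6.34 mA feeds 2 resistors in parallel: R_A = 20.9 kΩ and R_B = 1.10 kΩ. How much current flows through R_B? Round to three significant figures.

With just two branches, the current splits inversely with resistance.
I(R_B) = 6.34 × 20.9/(20.9 + 1.10) = 6.34 × 0.9500 = 6.023 mA.

I ≈ 6.02 mA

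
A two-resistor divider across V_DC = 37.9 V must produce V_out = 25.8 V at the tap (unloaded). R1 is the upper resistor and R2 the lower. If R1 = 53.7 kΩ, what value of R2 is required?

The divider ratio is R2/(R1+R2) = 25.8/37.9 = 0.6807.
So R2 = R1 · V_out/(V_DC − V_out) = 53.7 × 25.8/(37.9 − 25.8) = 53.7 × 2.132 = 114.5 kΩ.

R2 ≈ 115 kΩ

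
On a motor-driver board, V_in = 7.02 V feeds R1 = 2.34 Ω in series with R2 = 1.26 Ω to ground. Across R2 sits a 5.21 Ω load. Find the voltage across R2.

First combine the lower leg with the load: R2 ‖ R_L = 1.015 Ω.
Then V_out = V_in · R2'/(R1 + R2') = 7.02 × 1.015/3.355 = 2.123 V.

V_out ≈ 2.12 V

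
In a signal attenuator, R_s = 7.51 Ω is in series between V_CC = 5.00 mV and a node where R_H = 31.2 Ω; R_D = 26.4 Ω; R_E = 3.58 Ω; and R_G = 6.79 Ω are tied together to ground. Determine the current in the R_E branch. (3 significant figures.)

I ≈ 0.295 mA

Parallel bank: R_p = 1/(1/31.2 + 1/26.4 + 1/3.58 + 1/6.79) = 2.014 Ω.
Node voltage V_A = V_CC · R_p/(R_s + R_p) = 5.00 × 0.2115 = 1.057 mV.
I(R_E) = V_A / R_E = 1.057/3.58 = 0.2953 mA.
(Check via current divider: I_total = 0.5250 mA; share G_k/ΣG = 0.5626 → same result.)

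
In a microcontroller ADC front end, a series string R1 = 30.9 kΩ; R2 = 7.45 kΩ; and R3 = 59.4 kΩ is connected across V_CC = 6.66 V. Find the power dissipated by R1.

P ≈ 0.143 mW

Series current I = V_CC/ΣR = 6.66/97.75 = 0.06813 mA.
P = I²R = 0.004642 × 30.9 = 0.1434 mW.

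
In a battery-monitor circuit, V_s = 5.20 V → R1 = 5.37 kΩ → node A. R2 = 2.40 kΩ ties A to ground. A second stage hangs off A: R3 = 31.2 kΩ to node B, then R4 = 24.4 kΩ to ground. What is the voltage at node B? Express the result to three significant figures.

Node A sees R2 in parallel with the series input of stage 2, R3 + R4 = 55.60 kΩ.
Effective lower resistance at A: R2 ‖ 55.60 = 2.301 kΩ.
V_A = 5.20 × 2.301/(5.37 + 2.301) = 1.560 V.
V_B = V_A × 0.4388 = 0.6845 V.

V_B ≈ 0.684 V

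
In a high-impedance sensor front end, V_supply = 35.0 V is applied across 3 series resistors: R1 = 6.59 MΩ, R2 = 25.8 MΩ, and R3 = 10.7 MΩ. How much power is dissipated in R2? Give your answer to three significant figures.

P ≈ 17.0 µW

Series current I = V_supply/ΣR = 35.0/43.09 = 0.8123 µA.
V(R2) = I·R = 20.96 V; P = V·I = 20.96 × 0.8123 = 17.02 µW.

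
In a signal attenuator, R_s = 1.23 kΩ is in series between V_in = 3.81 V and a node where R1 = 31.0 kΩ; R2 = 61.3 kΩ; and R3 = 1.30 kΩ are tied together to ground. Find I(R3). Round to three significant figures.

Combine the parallel branches: R_p = (1/31.0 + 1/61.3 + 1/1.30)⁻¹ = 1.223 kΩ.
V_A = 3.81 × 1.223/2.453 = 1.899 V.
Branch current I = V_A/R3 = 1.899/1.30 = 1.461 mA.

I ≈ 1.46 mA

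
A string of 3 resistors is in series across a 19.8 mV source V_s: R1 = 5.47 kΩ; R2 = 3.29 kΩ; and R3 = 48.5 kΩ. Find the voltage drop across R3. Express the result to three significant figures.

ΣR = 5.47 + 3.29 + 48.5 = 57.26 kΩ.
Voltage divider: V = V_s · (48.50 / 57.26) = 19.8 × 0.8470 = 16.77 mV.

V ≈ 16.8 mV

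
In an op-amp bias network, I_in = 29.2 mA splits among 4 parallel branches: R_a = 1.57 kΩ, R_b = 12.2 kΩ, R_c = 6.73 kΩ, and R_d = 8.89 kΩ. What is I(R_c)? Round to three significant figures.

I ≈ 4.43 mA

ΣG = 1/1.57 + 1/12.2 + 1/6.73 + 1/8.89 = 0.9800.
R_c takes the fraction G_k/ΣG = 0.1486/0.9800 = 0.1516, so I = 29.2 × 0.1516 = 4.427 mA.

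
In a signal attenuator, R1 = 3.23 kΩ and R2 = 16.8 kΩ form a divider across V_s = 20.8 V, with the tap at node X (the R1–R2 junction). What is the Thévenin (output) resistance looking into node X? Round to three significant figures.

R_th ≈ 2.71 kΩ

Zeroing V_s shorts the top of R1 to ground, so R_th = R1 ‖ R2 = 2.709 kΩ.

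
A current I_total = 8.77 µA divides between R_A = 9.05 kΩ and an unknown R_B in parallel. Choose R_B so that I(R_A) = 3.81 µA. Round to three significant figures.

The fraction through R_A equals R_B/(R_A+R_B).
With f = 0.4344, R_B = R_A · f/(1−f) = 9.05 × 0.7681 = 6.952 kΩ.

R_B ≈ 6.95 kΩ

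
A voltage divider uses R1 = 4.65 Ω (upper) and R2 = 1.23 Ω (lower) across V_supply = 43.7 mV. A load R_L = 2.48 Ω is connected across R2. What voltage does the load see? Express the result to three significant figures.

V_out ≈ 6.57 mV

R2 ‖ R_L = (1.23 × 2.48)/(1.23 + 2.48) = 0.8222 Ω.
Now apply the divider: V_out = 43.7 × 0.1503 = 6.566 mV.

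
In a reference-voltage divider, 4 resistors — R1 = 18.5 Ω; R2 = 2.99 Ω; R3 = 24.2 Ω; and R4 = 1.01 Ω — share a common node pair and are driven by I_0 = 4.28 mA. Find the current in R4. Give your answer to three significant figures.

I ≈ 2.98 mA

ΣG = 1/18.5 + 1/2.99 + 1/24.2 + 1/1.01 = 1.420.
R4 takes the fraction G_k/ΣG = 0.9901/1.420 = 0.6973, so I = 4.28 × 0.6973 = 2.984 mA.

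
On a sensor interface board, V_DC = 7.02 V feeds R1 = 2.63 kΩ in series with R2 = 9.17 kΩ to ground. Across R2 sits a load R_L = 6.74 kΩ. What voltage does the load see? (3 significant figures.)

V_out ≈ 4.19 V

The load sits in parallel with R2, giving an effective lower resistance R2' = R2·R_L/(R2+R_L) = 3.885 kΩ.
Then V_out = V_DC · R2'/(R1 + R2') = 7.02 × 3.885/6.515 = 4.186 V.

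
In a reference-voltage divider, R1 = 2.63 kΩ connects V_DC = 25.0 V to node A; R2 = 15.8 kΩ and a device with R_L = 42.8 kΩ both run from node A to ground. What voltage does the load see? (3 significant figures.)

R2 ‖ R_L = (15.8 × 42.8)/(15.8 + 42.8) = 11.54 kΩ.
Voltage divider with the loaded lower leg: V_out = 25.0 × 11.54/(2.63 + 11.54) = 25.0 × 0.8144 = 20.36 V.
(Unloaded it would be 21.4 V; the load pulls it down.)

V_out ≈ 20.4 V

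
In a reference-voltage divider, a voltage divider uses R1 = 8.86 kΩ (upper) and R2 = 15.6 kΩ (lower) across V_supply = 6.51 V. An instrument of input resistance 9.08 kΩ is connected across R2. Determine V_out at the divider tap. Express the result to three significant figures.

V_out ≈ 2.56 V

The load sits in parallel with R2, giving an effective lower resistance R2' = R2·R_L/(R2+R_L) = 5.739 kΩ.
Now apply the divider: V_out = 6.51 × 0.3931 = 2.559 V.
(Unloaded it would be 4.15 V; the load pulls it down.)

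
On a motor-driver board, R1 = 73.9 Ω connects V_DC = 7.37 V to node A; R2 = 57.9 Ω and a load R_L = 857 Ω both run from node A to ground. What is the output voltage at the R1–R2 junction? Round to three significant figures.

The load sits in parallel with R2, giving an effective lower resistance R2' = R2·R_L/(R2+R_L) = 54.24 Ω.
Then V_out = V_DC · R2'/(R1 + R2') = 7.37 × 54.24/128.1 = 3.119 V.

V_out ≈ 3.12 V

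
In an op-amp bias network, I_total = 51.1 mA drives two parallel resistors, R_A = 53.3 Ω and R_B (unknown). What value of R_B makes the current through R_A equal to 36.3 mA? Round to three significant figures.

The fraction through R_A equals R_B/(R_A+R_B).
With f = 0.7104, R_B = R_A · f/(1−f) = 53.3 × 2.453 = 130.7 Ω.

R_B ≈ 131 Ω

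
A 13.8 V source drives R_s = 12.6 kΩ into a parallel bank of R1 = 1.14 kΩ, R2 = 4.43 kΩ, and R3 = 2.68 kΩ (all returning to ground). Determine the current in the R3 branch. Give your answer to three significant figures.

I ≈ 0.263 mA

Equivalent of the parallel group: R_p = 0.6775 kΩ.
V_A = 13.8 × 0.6775/13.28 = 0.7041 V.
Branch current I = V_A/R3 = 0.7041/2.68 = 0.2627 mA.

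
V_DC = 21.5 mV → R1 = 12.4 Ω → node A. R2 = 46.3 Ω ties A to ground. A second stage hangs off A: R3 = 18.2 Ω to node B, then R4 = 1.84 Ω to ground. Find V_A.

V_A ≈ 11.4 mV

Looking into the second stage from A: R3 + R4 = 20.04 Ω appears in parallel with R2.
R2 ‖ (R3+R4) = 13.99 Ω.
So V_A = 21.5 × 0.5301 = 11.40 mV.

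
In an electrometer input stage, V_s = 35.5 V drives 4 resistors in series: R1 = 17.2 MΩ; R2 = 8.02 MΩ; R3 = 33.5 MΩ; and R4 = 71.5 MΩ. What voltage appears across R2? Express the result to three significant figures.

V ≈ 2.19 V

Total series resistance ΣR = 17.2 + 8.02 + 33.5 + 71.5 = 130.2 MΩ.
Voltage divider: V = V_s · (8.020 / 130.2) = 35.5 × 0.06159 = 2.186 V.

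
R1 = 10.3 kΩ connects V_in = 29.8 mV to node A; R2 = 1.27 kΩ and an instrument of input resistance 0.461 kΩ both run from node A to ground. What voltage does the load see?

V_out ≈ 0.947 mV

R2 ‖ R_L = (1.27 × 0.461)/(1.27 + 0.461) = 0.3382 kΩ.
Then V_out = V_in · R2'/(R1 + R2') = 29.8 × 0.3382/10.64 = 0.9474 mV.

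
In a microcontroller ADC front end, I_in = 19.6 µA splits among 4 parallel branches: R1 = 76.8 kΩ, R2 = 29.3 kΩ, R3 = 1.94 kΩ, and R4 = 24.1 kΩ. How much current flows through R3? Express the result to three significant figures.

Total conductance ΣG = 1/76.8 + 1/29.3 + 1/1.94 + 1/24.1 = 0.6041 (units of 1/kΩ).
R3 takes the fraction G_k/ΣG = 0.5155/0.6041 = 0.8533, so I = 19.6 × 0.8533 = 16.72 µA.

I ≈ 16.7 µA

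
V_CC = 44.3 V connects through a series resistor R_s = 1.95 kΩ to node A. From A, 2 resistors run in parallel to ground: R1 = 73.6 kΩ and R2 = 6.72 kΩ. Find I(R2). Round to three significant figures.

I ≈ 5.01 mA

Parallel bank: R_p = 1/(1/73.6 + 1/6.72) = 6.158 kΩ.
V_A = 44.3 × 6.158/8.108 = 33.65 V.
Branch current I = V_A/R2 = 33.65/6.72 = 5.007 mA.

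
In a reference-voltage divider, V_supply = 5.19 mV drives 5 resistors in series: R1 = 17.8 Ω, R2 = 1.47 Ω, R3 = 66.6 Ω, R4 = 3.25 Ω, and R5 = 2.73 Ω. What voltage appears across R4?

V ≈ 0.184 mV

Series total: ΣR = 17.8 + 1.47 + 66.6 + 3.25 + 2.73 = 91.85 Ω.
V = V_supply · R/ΣR = 5.19 × 0.03538 = 0.1836 mV.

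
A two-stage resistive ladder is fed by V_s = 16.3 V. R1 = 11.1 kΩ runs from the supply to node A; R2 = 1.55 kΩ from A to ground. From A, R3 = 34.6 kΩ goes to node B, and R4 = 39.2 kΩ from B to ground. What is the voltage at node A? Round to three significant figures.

V_A ≈ 1.96 V

Looking into the second stage from A: R3 + R4 = 73.80 kΩ appears in parallel with R2.
Effective lower resistance at A: R2 ‖ 73.80 = 1.518 kΩ.
First divider: V_A = V_s · 1.518/(11.1 + 1.518) = 1.961 V.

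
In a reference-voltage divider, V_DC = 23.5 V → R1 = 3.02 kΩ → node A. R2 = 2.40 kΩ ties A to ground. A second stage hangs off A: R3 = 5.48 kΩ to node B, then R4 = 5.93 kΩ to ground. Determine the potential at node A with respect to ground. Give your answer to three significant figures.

The second stage (R3 + R4 = 11.41 kΩ) loads node A in parallel with R2.
R2 ‖ (R3+R4) = 1.983 kΩ.
First divider: V_A = V_DC · 1.983/(3.02 + 1.983) = 9.314 V.

V_A ≈ 9.31 V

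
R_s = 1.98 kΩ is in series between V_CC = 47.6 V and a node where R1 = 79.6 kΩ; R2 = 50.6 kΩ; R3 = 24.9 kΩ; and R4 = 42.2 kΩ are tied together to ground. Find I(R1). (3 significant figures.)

Parallel bank: R_p = 1/(1/79.6 + 1/50.6 + 1/24.9 + 1/42.2) = 10.40 kΩ.
Node voltage V_A = V_CC · R_p/(R_s + R_p) = 47.6 × 0.8400 = 39.99 V.
Branch current I = V_A/R1 = 39.99/79.6 = 0.5023 mA.

I ≈ 0.502 mA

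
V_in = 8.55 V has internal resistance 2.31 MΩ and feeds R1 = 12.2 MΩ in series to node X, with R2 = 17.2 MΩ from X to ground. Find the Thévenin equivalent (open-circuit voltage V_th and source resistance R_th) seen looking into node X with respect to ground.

R1' = 2.31 + 12.2 = 14.51 MΩ (source resistance + R1).
Open-circuit (no load on X): V_th = V_in · R2/(R1' + R2) = 8.55 × 17.2/(14.51 + 17.2) = 4.638 V.
Zeroing V_in shorts the top of R1' to ground, so R_th = R1' ‖ R2 = 7.870 MΩ.

V_th ≈ 4.64 V, R_th ≈ 7.87 MΩ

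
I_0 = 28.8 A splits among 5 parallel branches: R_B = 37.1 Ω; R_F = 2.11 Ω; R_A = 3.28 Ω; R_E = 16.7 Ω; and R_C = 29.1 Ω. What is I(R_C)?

ΣG = 1/37.1 + 1/2.11 + 1/3.28 + 1/16.7 + 1/29.1 = 0.9000.
By the current-divider rule, I = I_0 · G_k/ΣG = 28.8 × 0.03818 = 1.100 A.

I ≈ 1.10 A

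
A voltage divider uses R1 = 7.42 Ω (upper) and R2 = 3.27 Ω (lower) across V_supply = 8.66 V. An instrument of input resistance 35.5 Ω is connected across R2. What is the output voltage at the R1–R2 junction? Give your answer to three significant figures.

R2 ‖ R_L = (3.27 × 35.5)/(3.27 + 35.5) = 2.994 Ω.
Then V_out = V_supply · R2'/(R1 + R2') = 8.66 × 2.994/10.41 = 2.490 V.

V_out ≈ 2.49 V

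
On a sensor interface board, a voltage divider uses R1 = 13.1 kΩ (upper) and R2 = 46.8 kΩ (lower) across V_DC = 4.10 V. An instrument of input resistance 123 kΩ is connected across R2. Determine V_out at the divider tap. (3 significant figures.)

The load sits in parallel with R2, giving an effective lower resistance R2' = R2·R_L/(R2+R_L) = 33.90 kΩ.
Then V_out = V_DC · R2'/(R1 + R2') = 4.10 × 33.90/47.00 = 2.957 V.
(Unloaded it would be 3.20 V; the load pulls it down.)

V_out ≈ 2.96 V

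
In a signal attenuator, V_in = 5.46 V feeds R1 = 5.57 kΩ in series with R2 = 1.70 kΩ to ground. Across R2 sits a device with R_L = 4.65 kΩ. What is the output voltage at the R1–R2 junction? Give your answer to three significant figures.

The load sits in parallel with R2, giving an effective lower resistance R2' = R2·R_L/(R2+R_L) = 1.245 kΩ.
Then V_out = V_in · R2'/(R1 + R2') = 5.46 × 1.245/6.815 = 0.9974 V.

V_out ≈ 0.997 V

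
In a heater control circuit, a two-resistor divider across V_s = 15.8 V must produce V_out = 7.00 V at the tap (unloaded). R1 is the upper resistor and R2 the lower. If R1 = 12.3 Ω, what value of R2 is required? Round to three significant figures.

Required fraction k = V_out/V_s = 0.4430.
Rearranging, R2 = R1·k/(1−k) = 12.3 × 0.7955 = 9.784 Ω.

R2 ≈ 9.78 Ω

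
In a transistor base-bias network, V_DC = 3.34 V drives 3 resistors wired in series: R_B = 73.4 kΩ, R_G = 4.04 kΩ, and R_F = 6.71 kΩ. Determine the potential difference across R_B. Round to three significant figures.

ΣR = 73.4 + 4.04 + 6.71 = 84.15 kΩ.
V = V_DC · R/ΣR = 3.34 × 0.8723 = 2.913 V.

V ≈ 2.91 V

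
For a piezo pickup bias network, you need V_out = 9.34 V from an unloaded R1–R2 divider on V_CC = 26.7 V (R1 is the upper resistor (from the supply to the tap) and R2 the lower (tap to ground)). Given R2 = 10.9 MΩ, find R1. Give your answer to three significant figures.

The divider ratio is R2/(R1+R2) = 9.34/26.7 = 0.3498.
Rearranging, R1 = R2·(1−k)/k = 10.9 × 1.859 = 20.26 MΩ.

R1 ≈ 20.3 MΩ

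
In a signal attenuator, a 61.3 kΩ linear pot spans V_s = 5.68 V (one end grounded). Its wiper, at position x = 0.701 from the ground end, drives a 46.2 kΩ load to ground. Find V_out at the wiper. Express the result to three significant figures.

The pot divides into 18.33 kΩ above the wiper and 42.97 kΩ below.
R_L loads the lower segment: effective lower R = 22.26 kΩ.
Loaded-divider output: V_out = 5.68 × 0.5485 = 3.115 V.
(Unloaded: V_out = x·V_s = 3.98 V.)

V_out ≈ 3.12 V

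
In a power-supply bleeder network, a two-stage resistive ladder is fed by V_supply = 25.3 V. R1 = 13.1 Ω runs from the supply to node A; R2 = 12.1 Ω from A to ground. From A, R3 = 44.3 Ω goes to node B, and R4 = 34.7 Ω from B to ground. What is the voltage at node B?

The second stage (R3 + R4 = 79.00 Ω) loads node A in parallel with R2.
R2 ‖ (R3+R4) = 10.49 Ω.
V_A = 25.3 × 10.49/(13.1 + 10.49) = 11.25 V.
V_B = V_A × 0.4392 = 4.942 V.

V_B ≈ 4.94 V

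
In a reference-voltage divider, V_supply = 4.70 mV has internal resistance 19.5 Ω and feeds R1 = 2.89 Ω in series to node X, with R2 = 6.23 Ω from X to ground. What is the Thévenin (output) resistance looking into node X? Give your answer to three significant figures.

R_th ≈ 4.87 Ω

R1' = 19.5 + 2.89 = 22.39 Ω (source resistance + R1).
Zeroing V_supply shorts the top of R1' to ground, so R_th = R1' ‖ R2 = 4.874 Ω.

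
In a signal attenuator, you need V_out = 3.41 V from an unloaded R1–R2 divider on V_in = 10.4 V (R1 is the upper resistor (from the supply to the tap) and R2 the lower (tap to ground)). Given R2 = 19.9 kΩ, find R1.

V_out/V_in = R2/(R1+R2) = 0.3279.
So R1 = R2 · (V_in/V_out − 1) = 19.9 × (10.4/3.41 − 1) = 19.9 × 2.050 = 40.79 kΩ.

R1 ≈ 40.8 kΩ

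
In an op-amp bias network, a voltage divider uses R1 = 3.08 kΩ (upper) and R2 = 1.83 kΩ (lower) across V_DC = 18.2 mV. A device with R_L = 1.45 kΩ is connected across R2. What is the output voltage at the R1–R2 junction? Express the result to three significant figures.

V_out ≈ 3.79 mV

The load sits in parallel with R2, giving an effective lower resistance R2' = R2·R_L/(R2+R_L) = 0.8090 kΩ.
Voltage divider with the loaded lower leg: V_out = 18.2 × 0.8090/(3.08 + 0.8090) = 18.2 × 0.2080 = 3.786 mV.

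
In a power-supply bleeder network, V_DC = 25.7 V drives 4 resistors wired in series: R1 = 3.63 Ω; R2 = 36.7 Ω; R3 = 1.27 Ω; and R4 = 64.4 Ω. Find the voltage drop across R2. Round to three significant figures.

V ≈ 8.90 V

Series total: ΣR = 3.63 + 36.7 + 1.27 + 64.4 = 106.0 Ω.
By the voltage-divider rule, V = 25.7 × 36.70/106.0 = 8.898 V.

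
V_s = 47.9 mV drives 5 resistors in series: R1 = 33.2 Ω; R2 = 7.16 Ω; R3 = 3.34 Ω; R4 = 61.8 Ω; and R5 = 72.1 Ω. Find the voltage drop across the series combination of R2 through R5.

V ≈ 38.9 mV

Series total: ΣR = 33.2 + 7.16 + 3.34 + 61.8 + 72.1 = 177.6 Ω.
R_{R2..R5} = 7.16 + 3.34 + 61.8 + 72.1 = 144.4 Ω.
Voltage divider: V = V_s · (144.4 / 177.6) = 47.9 × 0.8131 = 38.95 mV.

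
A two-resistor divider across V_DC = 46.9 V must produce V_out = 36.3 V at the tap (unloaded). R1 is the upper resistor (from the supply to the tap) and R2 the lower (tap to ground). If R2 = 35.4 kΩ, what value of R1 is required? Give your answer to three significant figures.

R1 ≈ 10.3 kΩ

Required fraction k = V_out/V_DC = 0.7740.
R1 = R2·(1/k − 1) = 35.4 × 0.2920 = 10.34 kΩ.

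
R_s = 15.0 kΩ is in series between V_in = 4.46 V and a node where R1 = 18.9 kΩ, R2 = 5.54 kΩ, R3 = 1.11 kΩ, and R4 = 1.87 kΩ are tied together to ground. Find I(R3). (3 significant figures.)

I ≈ 0.154 mA

Combine the parallel branches: R_p = (1/18.9 + 1/5.54 + 1/1.11 + 1/1.87)⁻¹ = 0.5991 kΩ.
Node voltage V_A = V_in · R_p/(R_s + R_p) = 4.46 × 0.03841 = 0.1713 V.
Branch current I = V_A/R3 = 0.1713/1.11 = 0.1543 mA.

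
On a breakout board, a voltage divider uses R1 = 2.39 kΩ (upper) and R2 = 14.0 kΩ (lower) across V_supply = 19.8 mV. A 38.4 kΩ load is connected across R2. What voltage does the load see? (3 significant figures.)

V_out ≈ 16.1 mV

R2 ‖ R_L = (14.0 × 38.4)/(14.0 + 38.4) = 10.26 kΩ.
Now apply the divider: V_out = 19.8 × 0.8111 = 16.06 mV.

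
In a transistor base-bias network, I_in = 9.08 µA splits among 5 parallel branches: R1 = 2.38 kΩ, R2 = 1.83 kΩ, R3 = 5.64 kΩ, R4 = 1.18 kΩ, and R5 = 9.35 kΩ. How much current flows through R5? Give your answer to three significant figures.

ΣG = 1/2.38 + 1/1.83 + 1/5.64 + 1/1.18 + 1/9.35 = 2.098.
By the current-divider rule, I = I_in · G_k/ΣG = 9.08 × 0.05097 = 0.4628 µA.

I ≈ 0.463 µA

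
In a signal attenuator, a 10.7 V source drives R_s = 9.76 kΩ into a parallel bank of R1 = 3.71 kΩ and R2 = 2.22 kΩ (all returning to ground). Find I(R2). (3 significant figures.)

I ≈ 0.600 mA

Combine the parallel branches: R_p = (1/3.71 + 1/2.22)⁻¹ = 1.389 kΩ.
V_A by voltage divider: V_A = 10.7 × 1.389/(9.76 + 1.389) = 1.333 V.
I(R2) = V_A / R2 = 1.333/2.22 = 0.6004 mA.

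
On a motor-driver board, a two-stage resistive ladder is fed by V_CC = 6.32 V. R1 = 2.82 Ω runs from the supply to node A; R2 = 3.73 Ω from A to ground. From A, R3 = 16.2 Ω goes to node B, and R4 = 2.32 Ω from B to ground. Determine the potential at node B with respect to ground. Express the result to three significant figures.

Looking into the second stage from A: R3 + R4 = 18.52 Ω appears in parallel with R2.
Effective lower resistance at A: R2 ‖ 18.52 = 3.105 Ω.
V_A = 6.32 × 3.105/(2.82 + 3.105) = 3.312 V.
V_B = V_A × 0.1253 = 0.4149 V.

V_B ≈ 0.415 V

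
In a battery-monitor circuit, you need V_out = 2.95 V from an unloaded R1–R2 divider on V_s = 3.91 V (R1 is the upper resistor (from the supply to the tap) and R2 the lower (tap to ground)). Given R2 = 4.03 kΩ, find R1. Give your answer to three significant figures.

R1 ≈ 1.31 kΩ

Required fraction k = V_out/V_s = 0.7545.
So R1 = R2 · (V_s/V_out − 1) = 4.03 × (3.91/2.95 − 1) = 4.03 × 0.3254 = 1.311 kΩ.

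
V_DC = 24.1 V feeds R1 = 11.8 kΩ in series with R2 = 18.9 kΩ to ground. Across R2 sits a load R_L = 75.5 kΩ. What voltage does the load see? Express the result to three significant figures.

V_out ≈ 13.5 V

R2 ‖ R_L = (18.9 × 75.5)/(18.9 + 75.5) = 15.12 kΩ.
Now apply the divider: V_out = 24.1 × 0.5616 = 13.53 V.
(Unloaded it would be 14.8 V; the load pulls it down.)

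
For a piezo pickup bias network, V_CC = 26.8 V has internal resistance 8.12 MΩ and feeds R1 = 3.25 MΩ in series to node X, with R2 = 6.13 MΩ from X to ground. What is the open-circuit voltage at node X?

V_th ≈ 9.39 V

R1' = 8.12 + 3.25 = 11.37 MΩ (source resistance + R1).
V_th is the unloaded tap voltage: V_CC · R2/(R1'+R2) = 26.8 × 0.3503 = 9.388 V.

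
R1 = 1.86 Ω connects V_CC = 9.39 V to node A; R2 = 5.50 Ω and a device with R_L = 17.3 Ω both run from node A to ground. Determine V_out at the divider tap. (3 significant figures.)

The load sits in parallel with R2, giving an effective lower resistance R2' = R2·R_L/(R2+R_L) = 4.173 Ω.
Now apply the divider: V_out = 9.39 × 0.6917 = 6.495 V.
(Unloaded it would be 7.02 V; the load pulls it down.)

V_out ≈ 6.50 V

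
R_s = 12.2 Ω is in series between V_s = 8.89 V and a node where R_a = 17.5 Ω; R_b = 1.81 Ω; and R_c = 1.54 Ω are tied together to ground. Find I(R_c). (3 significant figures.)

Combine the parallel branches: R_p = (1/17.5 + 1/1.81 + 1/1.54)⁻¹ = 0.7943 Ω.
V_A = 8.89 × 0.7943/12.99 = 0.5434 V.
Branch current I = V_A/R_c = 0.5434/1.54 = 0.3529 A.
(Equivalently: I_total = 0.6841 A, then current-divider fraction G_k/ΣG = 0.5158.)

I ≈ 0.353 A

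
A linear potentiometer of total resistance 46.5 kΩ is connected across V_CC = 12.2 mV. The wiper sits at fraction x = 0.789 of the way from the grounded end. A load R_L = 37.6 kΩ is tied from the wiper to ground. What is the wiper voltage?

Split the track: R_lower = x·R_p = 36.69 kΩ, R_upper = (1−x)·R_p = 9.811 kΩ.
Lower segment in parallel with the load: 36.69 ‖ 37.6 = 18.57 kΩ.
Loaded-divider output: V_out = 12.2 × 0.6543 = 7.982 mV.
(Unloaded: V_out = x·V_CC = 9.63 mV.)

V_out ≈ 7.98 mV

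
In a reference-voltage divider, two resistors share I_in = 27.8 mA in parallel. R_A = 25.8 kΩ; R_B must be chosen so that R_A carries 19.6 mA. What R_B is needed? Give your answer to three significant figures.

R_B ≈ 61.7 kΩ

Two-branch current divider: I_A = I_in · R_B/(R_A + R_B).
With f = 0.7050, R_B = R_A · f/(1−f) = 25.8 × 2.390 = 61.67 kΩ.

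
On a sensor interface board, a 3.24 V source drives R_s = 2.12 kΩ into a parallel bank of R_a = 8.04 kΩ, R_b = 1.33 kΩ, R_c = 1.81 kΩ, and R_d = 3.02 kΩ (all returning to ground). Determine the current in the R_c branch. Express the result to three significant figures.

Combine the parallel branches: R_p = (1/8.04 + 1/1.33 + 1/1.81 + 1/3.02)⁻¹ = 0.5682 kΩ.
V_A by voltage divider: V_A = 3.24 × 0.5682/(2.12 + 0.5682) = 0.6849 V.
Branch current I = V_A/R_c = 0.6849/1.81 = 0.3784 mA.

I ≈ 0.378 mA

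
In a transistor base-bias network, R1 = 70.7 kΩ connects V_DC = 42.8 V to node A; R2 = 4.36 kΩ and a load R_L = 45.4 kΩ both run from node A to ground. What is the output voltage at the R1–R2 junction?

V_out ≈ 2.28 V

The load sits in parallel with R2, giving an effective lower resistance R2' = R2·R_L/(R2+R_L) = 3.978 kΩ.
Now apply the divider: V_out = 42.8 × 0.05327 = 2.280 V.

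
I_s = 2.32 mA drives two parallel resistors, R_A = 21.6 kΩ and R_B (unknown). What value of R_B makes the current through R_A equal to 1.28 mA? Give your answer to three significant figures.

The fraction through R_A equals R_B/(R_A+R_B).
1.28/2.32 = R_B/(R_A + R_B) → R_B = R_A · (0.5517)/(1 − 0.5517) = 21.6 × 1.231 = 26.58 kΩ.

R_B ≈ 26.6 kΩ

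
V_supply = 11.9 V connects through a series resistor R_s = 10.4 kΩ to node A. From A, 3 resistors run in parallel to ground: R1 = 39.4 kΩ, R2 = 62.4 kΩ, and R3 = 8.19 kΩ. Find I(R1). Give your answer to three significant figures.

I ≈ 0.112 mA

Combine the parallel branches: R_p = (1/39.4 + 1/62.4 + 1/8.19)⁻¹ = 6.116 kΩ.
Node voltage V_A = V_supply · R_p/(R_s + R_p) = 11.9 × 0.3703 = 4.407 V.
I(R1) = V_A / R1 = 4.407/39.4 = 0.1118 mA.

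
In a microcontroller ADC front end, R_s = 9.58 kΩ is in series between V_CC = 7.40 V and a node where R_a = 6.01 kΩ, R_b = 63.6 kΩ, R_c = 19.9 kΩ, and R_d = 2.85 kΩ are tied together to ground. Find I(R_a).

I ≈ 0.187 mA

Parallel bank: R_p = 1/(1/6.01 + 1/63.6 + 1/19.9 + 1/2.85) = 1.715 kΩ.
Node voltage V_A = V_CC · R_p/(R_s + R_p) = 7.40 × 0.1518 = 1.123 V.
Branch current I = V_A/R_a = 1.123/6.01 = 0.1869 mA.
(Check via current divider: I_total = 0.6552 mA; share G_k/ΣG = 0.2853 → same result.)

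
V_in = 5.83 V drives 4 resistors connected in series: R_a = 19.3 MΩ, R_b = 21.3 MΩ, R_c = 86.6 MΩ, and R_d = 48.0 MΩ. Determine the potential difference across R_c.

V ≈ 2.88 V

Series total: ΣR = 19.3 + 21.3 + 86.6 + 48.0 = 175.2 MΩ.
By the voltage-divider rule, V = 5.83 × 86.60/175.2 = 2.882 V.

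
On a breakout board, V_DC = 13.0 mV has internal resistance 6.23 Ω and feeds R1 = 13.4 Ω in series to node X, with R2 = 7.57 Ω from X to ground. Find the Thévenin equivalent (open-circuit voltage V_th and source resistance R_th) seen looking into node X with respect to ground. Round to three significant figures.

V_th ≈ 3.62 mV, R_th ≈ 5.46 Ω

R1' = 6.23 + 13.4 = 19.63 Ω (source resistance + R1).
With X open, the divider is unloaded: V_th = 13.0 × 7.57/27.20 = 3.618 mV.
With V_DC suppressed (replaced by a short), R_th = R1' ‖ R2 = (19.63 × 7.57)/(19.63 + 7.57) = 5.463 Ω.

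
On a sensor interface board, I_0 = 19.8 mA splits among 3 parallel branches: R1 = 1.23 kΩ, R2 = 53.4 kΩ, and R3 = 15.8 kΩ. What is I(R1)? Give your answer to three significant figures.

Total conductance ΣG = 1/1.23 + 1/53.4 + 1/15.8 = 0.8950 (units of 1/kΩ).
By the current-divider rule, I = I_0 · G_k/ΣG = 19.8 × 0.9084 = 17.99 mA.

I ≈ 18.0 mA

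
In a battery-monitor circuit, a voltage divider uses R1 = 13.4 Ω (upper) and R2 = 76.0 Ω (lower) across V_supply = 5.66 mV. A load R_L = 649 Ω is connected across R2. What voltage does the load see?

V_out ≈ 4.73 mV

First combine the lower leg with the load: R2 ‖ R_L = 68.03 Ω.
Then V_out = V_supply · R2'/(R1 + R2') = 5.66 × 68.03/81.43 = 4.729 mV.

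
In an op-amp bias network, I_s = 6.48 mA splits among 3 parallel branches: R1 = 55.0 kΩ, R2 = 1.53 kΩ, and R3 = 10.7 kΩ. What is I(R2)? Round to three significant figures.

ΣG = 1/55.0 + 1/1.53 + 1/10.7 = 0.7652.
By the current-divider rule, I = I_s · G_k/ΣG = 6.48 × 0.8541 = 5.535 mA.

I ≈ 5.53 mA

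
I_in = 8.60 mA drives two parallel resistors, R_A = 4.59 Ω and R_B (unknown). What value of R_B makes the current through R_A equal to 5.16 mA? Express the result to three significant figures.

R_B ≈ 6.89 Ω

Two-branch current divider: I_A = I_in · R_B/(R_A + R_B).
5.16/8.60 = R_B/(R_A + R_B) → R_B = R_A · (0.6000)/(1 − 0.6000) = 4.59 × 1.500 = 6.885 Ω.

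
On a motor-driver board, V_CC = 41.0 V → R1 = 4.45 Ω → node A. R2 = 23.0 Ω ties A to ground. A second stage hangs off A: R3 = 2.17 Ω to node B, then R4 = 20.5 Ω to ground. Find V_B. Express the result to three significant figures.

V_B ≈ 26.7 V

Looking into the second stage from A: R3 + R4 = 22.67 Ω appears in parallel with R2.
Effective lower resistance at A: R2 ‖ 22.67 = 11.42 Ω.
First divider: V_A = V_CC · 11.42/(4.45 + 11.42) = 29.50 V.
V_B = V_A × 0.9043 = 26.68 V.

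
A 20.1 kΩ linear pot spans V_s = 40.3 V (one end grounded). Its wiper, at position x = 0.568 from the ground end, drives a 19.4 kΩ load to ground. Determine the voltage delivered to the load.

The pot divides into 8.683 kΩ above the wiper and 11.42 kΩ below.
R_L loads the lower segment: effective lower R = 7.187 kΩ.
V_out = 40.3 × 7.187/(8.683 + 7.187) = 18.25 V.
(Unloaded: V_out = x·V_s = 22.9 V.)

V_out ≈ 18.3 V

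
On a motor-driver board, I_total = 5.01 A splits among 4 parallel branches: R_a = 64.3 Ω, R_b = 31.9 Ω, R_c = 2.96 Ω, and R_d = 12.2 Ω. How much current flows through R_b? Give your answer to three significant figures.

Total conductance ΣG = 1/64.3 + 1/31.9 + 1/2.96 + 1/12.2 = 0.4667 (units of 1/Ω).
Current divider: I(R_b) = I_total · G_k/ΣG = 5.01 × (0.03135/0.4667) = 5.01 × 0.06717 = 0.3365 A.

I ≈ 0.337 A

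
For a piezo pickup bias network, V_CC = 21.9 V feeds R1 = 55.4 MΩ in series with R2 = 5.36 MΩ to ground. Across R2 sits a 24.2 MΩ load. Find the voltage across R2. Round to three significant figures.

The load sits in parallel with R2, giving an effective lower resistance R2' = R2·R_L/(R2+R_L) = 4.388 MΩ.
Then V_out = V_CC · R2'/(R1 + R2') = 21.9 × 4.388/59.79 = 1.607 V.

V_out ≈ 1.61 V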